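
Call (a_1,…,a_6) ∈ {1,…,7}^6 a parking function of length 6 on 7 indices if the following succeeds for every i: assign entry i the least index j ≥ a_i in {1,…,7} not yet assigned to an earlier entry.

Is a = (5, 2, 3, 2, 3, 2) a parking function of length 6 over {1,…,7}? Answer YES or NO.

YES

Sorted: b = (2, 2, 2, 3, 3, 5).
  b_1=2 ≤ 2
  b_2=2 ≤ 3
  b_3=2 ≤ 4
  b_4=3 ≤ 5
  b_5=3 ≤ 6
  b_6=5 ≤ 7
All bounds hold ⇒ YES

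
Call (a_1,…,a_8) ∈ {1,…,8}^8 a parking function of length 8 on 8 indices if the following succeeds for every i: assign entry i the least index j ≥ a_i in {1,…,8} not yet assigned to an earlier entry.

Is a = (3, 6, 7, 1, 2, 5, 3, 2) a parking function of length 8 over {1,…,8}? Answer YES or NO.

Sorted: b = (1, 2, 2, 3, 3, 5, 6, 7).
  b_1=1 ≤ 1
  b_2=2 ≤ 2
  b_3=2 ≤ 3
  b_4=3 ≤ 4
  b_5=3 ≤ 5
  b_6=5 ≤ 6
  b_7=6 ≤ 7
  b_8=7 ≤ 8
All bounds hold ⇒ YES

YES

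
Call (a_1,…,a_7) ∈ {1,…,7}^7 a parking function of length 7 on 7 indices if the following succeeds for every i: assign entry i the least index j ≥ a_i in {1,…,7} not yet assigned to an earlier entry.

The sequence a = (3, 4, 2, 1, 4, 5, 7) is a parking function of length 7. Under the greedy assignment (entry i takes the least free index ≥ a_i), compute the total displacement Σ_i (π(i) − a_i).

2

Σπ = 28 ({1..7} each once); Σa = 3+4+2+1+4+5+7 = 26; disp = 28−26 = 2.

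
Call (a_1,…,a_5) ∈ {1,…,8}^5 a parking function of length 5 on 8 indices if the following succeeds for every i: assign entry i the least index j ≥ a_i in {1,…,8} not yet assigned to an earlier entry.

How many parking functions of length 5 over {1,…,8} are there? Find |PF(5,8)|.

#PF = (8−5+1)·(8+1)^(5−1) = 4 · 6561 = 26244
Example (6,4,1,8,1) → sorted (1,1,4,6,8): b_i ≤ 3+i ∀i, a PF.

26244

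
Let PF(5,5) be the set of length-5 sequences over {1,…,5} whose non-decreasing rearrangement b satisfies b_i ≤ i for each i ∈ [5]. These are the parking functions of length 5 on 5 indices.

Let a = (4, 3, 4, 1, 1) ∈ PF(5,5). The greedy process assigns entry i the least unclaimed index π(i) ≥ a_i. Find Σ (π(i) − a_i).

2

Σπ = 15 ({1..5} each once); Σa = 4+3+4+1+1 = 13; disp = 15−13 = 2.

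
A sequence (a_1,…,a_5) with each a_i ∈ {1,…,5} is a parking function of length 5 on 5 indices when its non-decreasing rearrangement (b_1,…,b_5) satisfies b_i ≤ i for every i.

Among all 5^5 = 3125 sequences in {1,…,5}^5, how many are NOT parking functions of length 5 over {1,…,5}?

1829

Count = (5+1−5)·(5+1)^{5−1} = 1 · 1296 = 1296 (Pollak)
E.g. (3,4,4,4,2) → sorted (2,3,4,4,4): b_1=2>1, not a PF.
5^5 − 1296 = 3125 − 1296 = 1829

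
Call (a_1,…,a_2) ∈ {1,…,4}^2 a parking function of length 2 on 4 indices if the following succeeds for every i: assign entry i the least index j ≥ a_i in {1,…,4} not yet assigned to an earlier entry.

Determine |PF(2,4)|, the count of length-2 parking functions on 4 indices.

Count = (5−2)·5^(2−1) = 3 · 5 = 15
Example (1,1) → sorted (1,1): b_i ≤ 2+i ∀i, a PF.

15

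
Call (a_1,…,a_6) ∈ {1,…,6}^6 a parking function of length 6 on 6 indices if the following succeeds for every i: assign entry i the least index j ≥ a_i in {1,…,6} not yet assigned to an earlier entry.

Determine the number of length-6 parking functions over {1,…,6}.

#PF = (7−6)·7^(6−1) = 1×16807 = 16807 (Pollak)
Check (3,4,6,1,2,4) → sorted (1,2,3,4,4,6): b_i ≤ i ∀i, a PF.

16807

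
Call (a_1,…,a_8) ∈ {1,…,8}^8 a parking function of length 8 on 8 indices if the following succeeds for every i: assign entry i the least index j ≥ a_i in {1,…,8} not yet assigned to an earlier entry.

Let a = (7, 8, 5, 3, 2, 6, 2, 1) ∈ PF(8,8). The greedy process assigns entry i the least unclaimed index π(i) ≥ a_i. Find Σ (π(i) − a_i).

2

Σπ = 36 ({1..8} each once); Σa = 7+8+5+3+2+6+2+1 = 34; disp = 36−34 = 2.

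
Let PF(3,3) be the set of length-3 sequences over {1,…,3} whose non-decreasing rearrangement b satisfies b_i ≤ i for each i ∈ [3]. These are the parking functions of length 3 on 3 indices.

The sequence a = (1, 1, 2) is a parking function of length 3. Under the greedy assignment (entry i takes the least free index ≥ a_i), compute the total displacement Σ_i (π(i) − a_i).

2

Σπ(i) = 1+…+3 = 6; Σa = 1+1+2 = 4; disp = 6−4 = 2.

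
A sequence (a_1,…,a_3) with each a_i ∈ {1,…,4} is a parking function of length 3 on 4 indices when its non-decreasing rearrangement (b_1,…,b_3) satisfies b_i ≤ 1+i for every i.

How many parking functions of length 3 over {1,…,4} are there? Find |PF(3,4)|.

50

#PF = (4−3+1)·(4+1)^(3−1) = 2·25 = 50 (Pollak)
Check (2,3,2) → sorted (2,2,3): b_i ≤ 1+i ∀i, a PF.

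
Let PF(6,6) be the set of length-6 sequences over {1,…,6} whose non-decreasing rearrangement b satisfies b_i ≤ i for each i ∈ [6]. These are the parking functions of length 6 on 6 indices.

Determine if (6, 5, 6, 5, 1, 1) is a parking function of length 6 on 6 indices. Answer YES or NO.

NO

Sorted: b = (1, 1, 5, 5, 6, 6).
  b_1=1 ≤ 1
  b_2=1 ≤ 2
  b_3=5 > 3
  fails at i=3 ⇒ NO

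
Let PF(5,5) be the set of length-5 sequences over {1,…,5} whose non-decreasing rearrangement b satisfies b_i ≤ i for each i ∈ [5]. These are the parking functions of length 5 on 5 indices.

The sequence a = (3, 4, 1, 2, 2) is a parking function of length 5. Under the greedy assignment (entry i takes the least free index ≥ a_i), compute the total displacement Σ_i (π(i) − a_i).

Σπ = 5·6/2 = 15 (π permutes [5]); Σa = 3+4+1+2+2 = 12; disp = 15−12 = 3.

3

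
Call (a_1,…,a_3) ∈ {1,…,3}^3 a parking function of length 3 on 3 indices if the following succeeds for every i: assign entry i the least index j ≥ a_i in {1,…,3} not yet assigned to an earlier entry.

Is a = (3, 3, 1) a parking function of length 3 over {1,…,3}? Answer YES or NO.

Rearranged: b = (1, 3, 3).
  b_1=1 ≤ 1
  b_2=3 > 2
  fails at i=2 ⇒ NO

NO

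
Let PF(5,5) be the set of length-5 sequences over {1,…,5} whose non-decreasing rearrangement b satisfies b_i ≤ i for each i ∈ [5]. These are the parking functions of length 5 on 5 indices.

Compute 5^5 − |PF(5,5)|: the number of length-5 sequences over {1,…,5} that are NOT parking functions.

#PF = (5−5+1)·(5+1)^(5−1) = 1 · 1296 = 1296 (Konheim–Weiss)
Example (5,2,2,5,5) → sorted (2,2,5,5,5): b_1=2>1, not a PF.
So 3125 − 1296 = 1829 fail.

1829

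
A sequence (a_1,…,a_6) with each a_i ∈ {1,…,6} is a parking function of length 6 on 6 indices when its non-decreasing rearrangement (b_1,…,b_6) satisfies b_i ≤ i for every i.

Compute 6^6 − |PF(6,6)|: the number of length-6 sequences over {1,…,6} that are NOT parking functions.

29849

#PF = (6+1−6)·(6+1)^{6−1} = 1×16807 = 16807 (Pollak)
Check (5,4,6,6,5,6) → sorted (4,5,5,6,6,6): b_1=4>1, not a PF.
6^6 − 16807 = 46656 − 16807 = 29849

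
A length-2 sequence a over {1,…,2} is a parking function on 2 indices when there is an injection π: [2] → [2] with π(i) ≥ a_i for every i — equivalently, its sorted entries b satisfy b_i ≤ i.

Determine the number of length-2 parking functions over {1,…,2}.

3

|PF| = 1·3^1 = 1·3 = 3 (Konheim–Weiss)
E.g. (1,2) → sorted (1,2): b_i ≤ i ∀i, a PF.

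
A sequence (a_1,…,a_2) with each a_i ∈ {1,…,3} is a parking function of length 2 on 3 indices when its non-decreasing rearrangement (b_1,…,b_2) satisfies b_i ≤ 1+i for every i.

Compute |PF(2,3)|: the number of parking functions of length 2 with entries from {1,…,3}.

|PF(2,3)| = (3+1−2)·(3+1)^{2−1} = 2·4 = 8 (Pollak)
E.g. (3,2) → sorted (2,3): b_i ≤ 1+i ∀i, a PF.

8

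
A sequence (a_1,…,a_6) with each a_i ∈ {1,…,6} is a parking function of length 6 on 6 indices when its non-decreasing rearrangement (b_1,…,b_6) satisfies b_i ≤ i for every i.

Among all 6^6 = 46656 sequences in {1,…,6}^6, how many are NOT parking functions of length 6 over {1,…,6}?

Count = 1·7^5 = 1×16807 = 16807 (Konheim–Weiss)
Example (4,4,2,6,5,2) → sorted (2,2,4,4,5,6): b_1=2>1, not a PF.
6^6 − 16807 = 46656 − 16807 = 29849

29849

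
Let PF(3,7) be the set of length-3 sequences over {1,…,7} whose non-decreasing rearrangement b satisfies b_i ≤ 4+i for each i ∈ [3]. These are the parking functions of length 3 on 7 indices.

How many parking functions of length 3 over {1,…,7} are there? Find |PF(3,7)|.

|PF| = 5·8^2 = 5 · 64 = 320 (Konheim–Weiss)
Check (2,4,5) → sorted (2,4,5): b_i ≤ 4+i ∀i, a PF.

320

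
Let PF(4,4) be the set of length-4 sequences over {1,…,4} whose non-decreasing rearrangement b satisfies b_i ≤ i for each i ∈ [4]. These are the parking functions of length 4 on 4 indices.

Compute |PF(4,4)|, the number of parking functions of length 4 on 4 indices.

125

|PF| = (4+1−4)·(4+1)^{4−1} = 1·125 = 125 (Pollak)
E.g. (4,1,3,1) → sorted (1,1,3,4): b_i ≤ i ∀i, a PF.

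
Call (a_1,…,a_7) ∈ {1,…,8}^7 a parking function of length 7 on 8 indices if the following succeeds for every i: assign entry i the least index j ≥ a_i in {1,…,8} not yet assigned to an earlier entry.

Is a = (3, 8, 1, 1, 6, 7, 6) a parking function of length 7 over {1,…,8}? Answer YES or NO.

NO

Sorted: b = (1, 1, 3, 6, 6, 7, 8).
  b_1=1 ≤ 2
  b_2=1 ≤ 3
  b_3=3 ≤ 4
  b_4=6 > 5
  fails at i=4 ⇒ NO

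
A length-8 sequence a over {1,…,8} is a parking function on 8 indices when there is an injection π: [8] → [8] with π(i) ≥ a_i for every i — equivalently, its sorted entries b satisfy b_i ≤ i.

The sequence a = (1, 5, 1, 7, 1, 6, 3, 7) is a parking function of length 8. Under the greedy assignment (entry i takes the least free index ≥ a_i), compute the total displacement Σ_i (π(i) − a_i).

5

Σπ(i) = 1+…+8 = 36; Σa = 1+5+1+7+1+6+3+7 = 31; disp = 36−31 = 5.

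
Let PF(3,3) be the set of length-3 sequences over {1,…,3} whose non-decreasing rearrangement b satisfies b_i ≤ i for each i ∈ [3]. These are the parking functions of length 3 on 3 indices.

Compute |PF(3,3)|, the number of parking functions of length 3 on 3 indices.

16

#PF = (3−3+1)·(3+1)^(3−1) = 1 · 16 = 16 (Pollak)
E.g. (2,3,1) → sorted (1,2,3): b_i ≤ i ∀i, a PF.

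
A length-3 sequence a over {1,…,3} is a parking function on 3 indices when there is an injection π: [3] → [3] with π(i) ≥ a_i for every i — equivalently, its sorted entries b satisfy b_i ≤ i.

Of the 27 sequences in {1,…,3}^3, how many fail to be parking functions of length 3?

11

#PF = (3+1−3)·(3+1)^{3−1} = 1·16 = 16 (Pollak)
E.g. (3,3,3) → sorted (3,3,3): b_1=3>1, not a PF.
So 27 − 16 = 11 fail.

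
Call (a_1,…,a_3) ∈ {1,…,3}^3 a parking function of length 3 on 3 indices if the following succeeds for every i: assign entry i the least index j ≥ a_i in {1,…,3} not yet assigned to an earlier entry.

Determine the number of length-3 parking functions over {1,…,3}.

16

#PF = (3+1−3)·(3+1)^{3−1} = 1×16 = 16 [KW]
Check (3,2,1) → sorted (1,2,3): b_i ≤ i ∀i, a PF.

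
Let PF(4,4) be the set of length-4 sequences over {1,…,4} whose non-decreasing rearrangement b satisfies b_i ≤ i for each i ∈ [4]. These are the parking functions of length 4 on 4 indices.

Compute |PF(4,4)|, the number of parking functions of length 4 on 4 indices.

125

|PF(4,4)| = (4+1−4)·(4+1)^{4−1} = 1 · 125 = 125 [KW]
One tuple (1,4,2,2) → sorted (1,2,2,4): b_i ≤ i ∀i, a PF.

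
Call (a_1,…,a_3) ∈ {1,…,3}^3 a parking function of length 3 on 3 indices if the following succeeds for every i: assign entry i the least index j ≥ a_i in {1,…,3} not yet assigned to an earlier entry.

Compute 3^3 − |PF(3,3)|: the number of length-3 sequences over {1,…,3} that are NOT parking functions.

|PF| = (3+1−3)·(3+1)^{3−1} = 1·16 = 16 (Konheim–Weiss)
E.g. (3,1,3) → sorted (1,3,3): b_2=3>2, not a PF.
So 27 − 16 = 11 fail.

11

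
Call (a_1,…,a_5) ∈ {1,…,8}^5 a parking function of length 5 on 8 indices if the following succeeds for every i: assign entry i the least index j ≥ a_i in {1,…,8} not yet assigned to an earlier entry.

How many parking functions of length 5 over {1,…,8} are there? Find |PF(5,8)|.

26244

Count = (9−5)·9^(5−1) = 4×6561 = 26244 (Pollak)
One tuple (1,3,5,1,5) → sorted (1,1,3,5,5): b_i ≤ 3+i ∀i, a PF.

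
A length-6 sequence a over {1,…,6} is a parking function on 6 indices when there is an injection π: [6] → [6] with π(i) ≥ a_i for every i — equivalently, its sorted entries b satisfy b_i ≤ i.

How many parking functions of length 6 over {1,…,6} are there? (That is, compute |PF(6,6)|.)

16807

Count = 1·7^5 = 1×16807 = 16807 (Konheim–Weiss)
One tuple (5,1,1,1,1,4) → sorted (1,1,1,1,4,5): b_i ≤ i ∀i, a PF.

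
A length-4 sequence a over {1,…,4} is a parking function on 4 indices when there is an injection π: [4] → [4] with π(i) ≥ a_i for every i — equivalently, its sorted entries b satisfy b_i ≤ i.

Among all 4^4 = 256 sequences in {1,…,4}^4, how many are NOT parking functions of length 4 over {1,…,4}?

#PF = (4−4+1)·(4+1)^(4−1) = 1×125 = 125 (Konheim–Weiss)
Check (3,4,4,2) → sorted (2,3,4,4): b_1=2>1, not a PF.
4^4 − 125 = 256 − 125 = 131

131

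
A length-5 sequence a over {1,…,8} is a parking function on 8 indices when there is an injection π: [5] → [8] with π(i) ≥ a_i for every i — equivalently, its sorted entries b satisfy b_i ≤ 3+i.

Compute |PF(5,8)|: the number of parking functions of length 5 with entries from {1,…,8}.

#PF = (8+1−5)·(8+1)^{5−1} = 4 · 6561 = 26244 (Pollak)
Example (2,2,6,6,2) → sorted (2,2,2,6,6): b_i ≤ 3+i ∀i, a PF.

26244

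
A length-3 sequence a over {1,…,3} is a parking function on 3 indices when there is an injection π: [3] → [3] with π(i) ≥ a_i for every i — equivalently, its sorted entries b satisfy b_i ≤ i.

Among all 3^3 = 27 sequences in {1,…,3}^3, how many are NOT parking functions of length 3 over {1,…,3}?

#PF = 1·4^2 = 1 · 16 = 16 (Konheim–Weiss)
E.g. (2,3,3) → sorted (2,3,3): b_1=2>1, not a PF.
So 27 − 16 = 11 fail.

11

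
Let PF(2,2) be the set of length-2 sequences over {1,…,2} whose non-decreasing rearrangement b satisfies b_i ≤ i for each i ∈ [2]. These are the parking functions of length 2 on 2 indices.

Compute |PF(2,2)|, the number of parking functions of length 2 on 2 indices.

Count = (2−2+1)·(2+1)^(2−1) = 1·3 = 3
Check (1,1) → sorted (1,1): b_i ≤ i ∀i, a PF.

3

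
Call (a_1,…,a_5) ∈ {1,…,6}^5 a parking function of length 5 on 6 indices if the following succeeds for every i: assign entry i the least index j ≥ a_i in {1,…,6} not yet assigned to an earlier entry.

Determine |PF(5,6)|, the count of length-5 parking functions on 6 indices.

|PF(5,6)| = 2·7^4 = 2·2401 = 4802 (Konheim–Weiss)
Example (6,2,3,4,3) → sorted (2,3,3,4,6): b_i ≤ 1+i ∀i, a PF.

4802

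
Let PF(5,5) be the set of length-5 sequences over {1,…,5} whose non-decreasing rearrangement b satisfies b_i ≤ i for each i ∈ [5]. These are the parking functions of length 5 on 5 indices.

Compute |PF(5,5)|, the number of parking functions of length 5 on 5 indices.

Count = (6−5)·6^(5−1) = 1·1296 = 1296 (Pollak)
One tuple (2,2,1,5,1) → sorted (1,1,2,2,5): b_i ≤ i ∀i, a PF.

1296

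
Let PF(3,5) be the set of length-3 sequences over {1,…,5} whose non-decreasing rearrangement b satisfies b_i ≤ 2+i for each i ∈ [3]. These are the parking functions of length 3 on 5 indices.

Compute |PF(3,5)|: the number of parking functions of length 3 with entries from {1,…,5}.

|PF(3,5)| = (6−3)·6^(3−1) = 3 · 36 = 108 (Konheim–Weiss)
Check (2,4,2) → sorted (2,2,4): b_i ≤ 2+i ∀i, a PF.

108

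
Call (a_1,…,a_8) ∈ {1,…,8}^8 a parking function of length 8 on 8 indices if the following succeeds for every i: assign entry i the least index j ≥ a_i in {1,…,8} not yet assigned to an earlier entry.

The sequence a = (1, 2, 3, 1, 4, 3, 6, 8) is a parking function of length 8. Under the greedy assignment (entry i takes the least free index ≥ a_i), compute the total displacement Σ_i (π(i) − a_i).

Σπ = 8·9/2 = 36 (π permutes [8]); Σa = 1+2+3+1+4+3+6+8 = 28; disp = 36−28 = 8.

8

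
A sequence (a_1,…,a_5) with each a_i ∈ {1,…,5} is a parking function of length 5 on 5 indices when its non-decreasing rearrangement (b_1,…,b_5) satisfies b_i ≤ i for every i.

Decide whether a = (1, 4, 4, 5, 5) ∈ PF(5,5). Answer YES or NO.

NO

Order a: b = (1, 4, 4, 5, 5).
  b_1=1 ≤ 1
  b_2=4 > 2
  fails at i=2 ⇒ NO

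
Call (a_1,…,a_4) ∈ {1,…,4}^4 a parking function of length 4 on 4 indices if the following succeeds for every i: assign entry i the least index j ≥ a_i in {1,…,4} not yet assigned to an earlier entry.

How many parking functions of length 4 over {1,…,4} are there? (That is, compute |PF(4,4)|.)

#PF = (4−4+1)·(4+1)^(4−1) = 1·125 = 125
Check (2,3,4,1) → sorted (1,2,3,4): b_i ≤ i ∀i, a PF.

125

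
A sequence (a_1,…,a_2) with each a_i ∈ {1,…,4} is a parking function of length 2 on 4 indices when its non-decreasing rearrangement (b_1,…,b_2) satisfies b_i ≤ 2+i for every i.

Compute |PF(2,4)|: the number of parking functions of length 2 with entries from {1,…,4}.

15

|PF(2,4)| = (4−2+1)·(4+1)^(2−1) = 3×5 = 15 [KW]
Check (1,4) → sorted (1,4): b_i ≤ 2+i ∀i, a PF.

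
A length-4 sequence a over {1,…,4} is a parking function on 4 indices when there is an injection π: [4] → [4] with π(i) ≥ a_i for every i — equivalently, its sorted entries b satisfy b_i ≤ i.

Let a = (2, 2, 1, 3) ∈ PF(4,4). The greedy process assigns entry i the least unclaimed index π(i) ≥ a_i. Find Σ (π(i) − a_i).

Σπ = 4·5/2 = 10 (π permutes [4]); Σa = 2+2+1+3 = 8; disp = 10−8 = 2.

2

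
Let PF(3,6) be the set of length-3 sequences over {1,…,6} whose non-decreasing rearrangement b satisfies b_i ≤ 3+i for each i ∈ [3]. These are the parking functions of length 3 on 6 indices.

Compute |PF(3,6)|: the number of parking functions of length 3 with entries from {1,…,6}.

|PF| = (7−3)·7^(3−1) = 4 · 49 = 196 (Konheim–Weiss)
Example (3,3,4) → sorted (3,3,4): b_i ≤ 3+i ∀i, a PF.

196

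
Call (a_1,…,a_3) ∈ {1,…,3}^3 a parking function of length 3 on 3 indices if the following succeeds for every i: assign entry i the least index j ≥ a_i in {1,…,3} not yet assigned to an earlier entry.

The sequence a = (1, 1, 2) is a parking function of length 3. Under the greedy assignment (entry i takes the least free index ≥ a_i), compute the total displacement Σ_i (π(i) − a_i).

2

Σπ = 6 ({1..3} each once); Σa = 1+1+2 = 4; disp = 6−4 = 2.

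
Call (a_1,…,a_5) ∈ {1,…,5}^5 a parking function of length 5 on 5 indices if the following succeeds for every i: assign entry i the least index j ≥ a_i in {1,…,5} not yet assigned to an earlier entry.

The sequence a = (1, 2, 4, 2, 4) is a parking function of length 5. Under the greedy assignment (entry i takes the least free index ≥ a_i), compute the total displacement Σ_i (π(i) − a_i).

Σπ(i) = 1+…+5 = 15; Σa = 1+2+4+2+4 = 13; disp = 15−13 = 2.

2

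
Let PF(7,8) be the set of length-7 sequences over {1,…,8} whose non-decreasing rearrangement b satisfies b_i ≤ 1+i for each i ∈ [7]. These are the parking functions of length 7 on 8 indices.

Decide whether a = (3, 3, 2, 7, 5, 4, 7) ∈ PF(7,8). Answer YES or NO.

Sorted: b = (2, 3, 3, 4, 5, 7, 7).
  b_1=2 ≤ 2
  b_2=3 ≤ 3
  b_3=3 ≤ 4
  b_4=4 ≤ 5
  b_5=5 ≤ 6
  b_6=7 ≤ 7
  b_7=7 ≤ 8
All bounds hold ⇒ YES

YES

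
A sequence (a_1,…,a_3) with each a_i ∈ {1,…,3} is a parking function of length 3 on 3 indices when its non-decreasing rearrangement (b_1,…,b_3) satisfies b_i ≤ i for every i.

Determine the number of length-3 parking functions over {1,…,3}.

|PF(3,3)| = (3−3+1)·(3+1)^(3−1) = 1 · 16 = 16
Example (1,3,2) → sorted (1,2,3): b_i ≤ i ∀i, a PF.

16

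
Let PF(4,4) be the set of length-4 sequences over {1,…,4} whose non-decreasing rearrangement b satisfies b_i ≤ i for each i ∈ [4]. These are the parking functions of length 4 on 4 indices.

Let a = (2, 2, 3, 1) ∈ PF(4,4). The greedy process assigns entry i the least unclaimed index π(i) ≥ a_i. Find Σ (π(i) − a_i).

2

Σπ = 4·5/2 = 10 (π permutes [4]); Σa = 2+2+3+1 = 8; disp = 10−8 = 2.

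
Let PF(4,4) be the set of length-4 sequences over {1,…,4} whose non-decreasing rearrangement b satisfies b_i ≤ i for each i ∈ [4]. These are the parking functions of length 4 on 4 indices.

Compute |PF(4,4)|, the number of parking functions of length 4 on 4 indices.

Count = (4−4+1)·(4+1)^(4−1) = 1·125 = 125 [KW]
Check (4,1,1,2) → sorted (1,1,2,4): b_i ≤ i ∀i, a PF.

125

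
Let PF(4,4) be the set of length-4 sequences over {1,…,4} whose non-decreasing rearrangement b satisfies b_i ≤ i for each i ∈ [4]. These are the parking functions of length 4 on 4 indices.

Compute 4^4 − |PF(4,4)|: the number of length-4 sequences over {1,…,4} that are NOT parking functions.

131

Count = (4−4+1)·(4+1)^(4−1) = 1·125 = 125 (Konheim–Weiss)
E.g. (3,3,2,3) → sorted (2,3,3,3): b_1=2>1, not a PF.
Total 256; non-PF = 256−125 = 131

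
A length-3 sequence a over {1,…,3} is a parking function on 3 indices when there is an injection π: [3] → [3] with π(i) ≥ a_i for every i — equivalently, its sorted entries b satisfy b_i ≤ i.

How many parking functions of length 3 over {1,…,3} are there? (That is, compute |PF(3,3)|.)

#PF = (3+1−3)·(3+1)^{3−1} = 1 · 16 = 16 [KW]
Check (1,2,3) → sorted (1,2,3): b_i ≤ i ∀i, a PF.

16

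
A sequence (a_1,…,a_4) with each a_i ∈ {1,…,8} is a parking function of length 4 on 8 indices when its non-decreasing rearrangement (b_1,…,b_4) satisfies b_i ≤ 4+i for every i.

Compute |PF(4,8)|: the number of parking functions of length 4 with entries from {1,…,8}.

Count = (8−4+1)·(8+1)^(4−1) = 5·729 = 3645
One tuple (7,5,6,4) → sorted (4,5,6,7): b_i ≤ 4+i ∀i, a PF.

3645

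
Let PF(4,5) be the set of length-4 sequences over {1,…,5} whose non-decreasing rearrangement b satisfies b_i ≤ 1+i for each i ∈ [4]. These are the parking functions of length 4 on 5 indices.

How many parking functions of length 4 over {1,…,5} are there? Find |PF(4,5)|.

432

|PF| = (5−4+1)·(5+1)^(4−1) = 2 · 216 = 432 (Pollak)
Example (3,1,4,4) → sorted (1,3,4,4): b_i ≤ 1+i ∀i, a PF.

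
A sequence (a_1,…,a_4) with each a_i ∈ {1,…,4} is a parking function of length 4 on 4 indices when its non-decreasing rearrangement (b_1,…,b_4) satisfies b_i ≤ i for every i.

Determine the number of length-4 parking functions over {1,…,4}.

125

Count = (4+1−4)·(4+1)^{4−1} = 1×125 = 125
One tuple (4,1,3,2) → sorted (1,2,3,4): b_i ≤ i ∀i, a PF.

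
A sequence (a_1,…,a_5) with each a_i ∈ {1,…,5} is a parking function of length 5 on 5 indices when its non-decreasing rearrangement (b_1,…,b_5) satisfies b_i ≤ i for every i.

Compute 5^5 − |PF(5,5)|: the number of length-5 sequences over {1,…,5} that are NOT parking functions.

|PF(5,5)| = (6−5)·6^(5−1) = 1·1296 = 1296 [KW]
One tuple (5,2,2,4,5) → sorted (2,2,4,5,5): b_1=2>1, not a PF.
Total 3125; non-PF = 3125−1296 = 1829

1829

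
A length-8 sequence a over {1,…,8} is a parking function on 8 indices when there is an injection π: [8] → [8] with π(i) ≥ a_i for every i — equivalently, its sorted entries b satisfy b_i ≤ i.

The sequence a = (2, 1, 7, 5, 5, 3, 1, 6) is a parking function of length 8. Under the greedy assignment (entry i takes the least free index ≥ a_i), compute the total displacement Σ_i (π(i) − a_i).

6

Σπ = 8·9/2 = 36 (π permutes [8]); Σa = 2+1+7+5+5+3+1+6 = 30; disp = 36−30 = 6.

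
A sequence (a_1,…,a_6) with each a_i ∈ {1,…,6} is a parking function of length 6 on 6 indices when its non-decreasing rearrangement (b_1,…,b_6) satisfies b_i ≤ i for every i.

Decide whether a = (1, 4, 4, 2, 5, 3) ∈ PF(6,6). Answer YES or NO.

YES

Rearranged: b = (1, 2, 3, 4, 4, 5).
  b_1=1 ≤ 1
  b_2=2 ≤ 2
  b_3=3 ≤ 3
  b_4=4 ≤ 4
  b_5=4 ≤ 5
  b_6=5 ≤ 6
All bounds hold ⇒ YES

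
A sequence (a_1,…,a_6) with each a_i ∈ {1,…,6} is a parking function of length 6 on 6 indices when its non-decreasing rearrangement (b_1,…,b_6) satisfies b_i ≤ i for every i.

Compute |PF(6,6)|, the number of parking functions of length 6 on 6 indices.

16807

|PF(6,6)| = (6+1−6)·(6+1)^{6−1} = 1 · 16807 = 16807 (Pollak)
Check (4,3,2,6,4,1) → sorted (1,2,3,4,4,6): b_i ≤ i ∀i, a PF.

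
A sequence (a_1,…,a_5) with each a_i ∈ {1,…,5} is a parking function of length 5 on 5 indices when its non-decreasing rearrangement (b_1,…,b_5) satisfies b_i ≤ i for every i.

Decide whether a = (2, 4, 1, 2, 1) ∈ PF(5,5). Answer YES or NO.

YES

Rearranged: b = (1, 1, 2, 2, 4).
  b_1=1 ≤ 1
  b_2=1 ≤ 2
  b_3=2 ≤ 3
  b_4=2 ≤ 4
  b_5=4 ≤ 5
All bounds hold ⇒ YES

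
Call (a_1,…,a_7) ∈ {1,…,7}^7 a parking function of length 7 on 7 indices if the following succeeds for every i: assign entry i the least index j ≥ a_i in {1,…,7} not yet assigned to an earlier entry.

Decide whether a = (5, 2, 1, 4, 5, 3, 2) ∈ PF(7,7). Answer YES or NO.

Sorted: b = (1, 2, 2, 3, 4, 5, 5).
  b_1=1 ≤ 1
  b_2=2 ≤ 2
  b_3=2 ≤ 3
  b_4=3 ≤ 4
  b_5=4 ≤ 5
  b_6=5 ≤ 6
  b_7=5 ≤ 7
All bounds hold ⇒ YES

YES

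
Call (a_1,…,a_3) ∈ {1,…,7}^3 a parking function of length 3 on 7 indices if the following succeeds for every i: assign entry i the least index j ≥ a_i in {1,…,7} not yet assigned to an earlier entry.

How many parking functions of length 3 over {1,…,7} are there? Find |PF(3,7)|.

|PF(3,7)| = 5·8^2 = 5×64 = 320 [KW]
Example (4,7,5) → sorted (4,5,7): b_i ≤ 4+i ∀i, a PF.

320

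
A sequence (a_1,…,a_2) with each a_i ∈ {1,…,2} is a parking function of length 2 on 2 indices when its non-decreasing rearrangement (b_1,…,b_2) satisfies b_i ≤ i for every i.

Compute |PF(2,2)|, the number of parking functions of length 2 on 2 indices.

Count = (2+1−2)·(2+1)^{2−1} = 1·3 = 3 (Pollak)
One tuple (1,1) → sorted (1,1): b_i ≤ i ∀i, a PF.

3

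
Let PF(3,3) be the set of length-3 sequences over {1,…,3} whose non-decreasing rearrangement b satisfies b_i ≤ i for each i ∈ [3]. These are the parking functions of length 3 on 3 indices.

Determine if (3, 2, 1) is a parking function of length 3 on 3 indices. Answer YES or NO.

YES

Order a: b = (1, 2, 3).
  b_1=1 ≤ 1
  b_2=2 ≤ 2
  b_3=3 ≤ 3
All bounds hold ⇒ YES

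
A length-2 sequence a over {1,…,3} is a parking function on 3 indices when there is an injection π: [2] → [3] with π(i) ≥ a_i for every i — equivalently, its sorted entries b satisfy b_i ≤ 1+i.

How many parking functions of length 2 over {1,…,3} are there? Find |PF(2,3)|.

8

|PF| = 2·4^1 = 2 · 4 = 8 [KW]
E.g. (1,2) → sorted (1,2): b_i ≤ 1+i ∀i, a PF.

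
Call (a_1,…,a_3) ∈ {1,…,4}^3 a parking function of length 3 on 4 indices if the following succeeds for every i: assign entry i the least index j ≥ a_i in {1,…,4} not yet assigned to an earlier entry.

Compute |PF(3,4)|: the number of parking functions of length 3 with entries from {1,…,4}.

Count = (5−3)·5^(3−1) = 2 · 25 = 50
E.g. (4,2,2) → sorted (2,2,4): b_i ≤ 1+i ∀i, a PF.

50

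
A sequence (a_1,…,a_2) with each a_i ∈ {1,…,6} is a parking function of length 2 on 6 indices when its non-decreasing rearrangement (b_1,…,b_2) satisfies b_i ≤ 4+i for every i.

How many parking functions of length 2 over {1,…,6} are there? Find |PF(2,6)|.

35

Count = 5·7^1 = 5·7 = 35 [KW]
E.g. (2,3) → sorted (2,3): b_i ≤ 4+i ∀i, a PF.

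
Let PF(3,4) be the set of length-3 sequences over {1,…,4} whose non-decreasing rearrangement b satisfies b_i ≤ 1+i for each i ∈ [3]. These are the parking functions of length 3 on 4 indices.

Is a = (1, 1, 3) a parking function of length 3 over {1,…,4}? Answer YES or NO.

Order a: b = (1, 1, 3).
  b_1=1 ≤ 2
  b_2=1 ≤ 3
  b_3=3 ≤ 4
All bounds hold ⇒ YES

YES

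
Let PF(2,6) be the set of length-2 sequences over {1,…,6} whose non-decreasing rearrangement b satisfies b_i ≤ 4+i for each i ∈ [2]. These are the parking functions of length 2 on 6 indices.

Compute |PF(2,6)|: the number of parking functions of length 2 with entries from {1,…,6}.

35

#PF = (6−2+1)·(6+1)^(2−1) = 5 · 7 = 35 [KW]
One tuple (1,4) → sorted (1,4): b_i ≤ 4+i ∀i, a PF.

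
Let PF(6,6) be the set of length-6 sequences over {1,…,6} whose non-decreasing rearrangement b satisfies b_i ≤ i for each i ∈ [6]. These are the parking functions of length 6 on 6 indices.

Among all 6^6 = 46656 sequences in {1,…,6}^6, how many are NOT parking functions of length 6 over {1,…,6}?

29849

|PF| = (6−6+1)·(6+1)^(6−1) = 1 · 16807 = 16807 (Konheim–Weiss)
E.g. (5,6,5,4,6,2) → sorted (2,4,5,5,6,6): b_1=2>1, not a PF.
Total 46656; non-PF = 46656−16807 = 29849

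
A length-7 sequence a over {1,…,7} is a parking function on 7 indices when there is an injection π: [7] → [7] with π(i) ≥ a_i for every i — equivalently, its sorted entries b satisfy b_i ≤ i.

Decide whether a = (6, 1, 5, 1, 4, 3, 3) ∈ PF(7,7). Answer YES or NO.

YES

Sorted: b = (1, 1, 3, 3, 4, 5, 6).
  b_1=1 ≤ 1
  b_2=1 ≤ 2
  b_3=3 ≤ 3
  b_4=3 ≤ 4
  b_5=4 ≤ 5
  b_6=5 ≤ 6
  b_7=6 ≤ 7
All bounds hold ⇒ YES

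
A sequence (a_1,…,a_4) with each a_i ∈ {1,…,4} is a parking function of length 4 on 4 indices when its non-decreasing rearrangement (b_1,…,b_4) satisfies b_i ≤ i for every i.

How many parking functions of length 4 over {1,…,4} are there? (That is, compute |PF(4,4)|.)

125

Count = 1·5^3 = 1·125 = 125
E.g. (2,4,1,3) → sorted (1,2,3,4): b_i ≤ i ∀i, a PF.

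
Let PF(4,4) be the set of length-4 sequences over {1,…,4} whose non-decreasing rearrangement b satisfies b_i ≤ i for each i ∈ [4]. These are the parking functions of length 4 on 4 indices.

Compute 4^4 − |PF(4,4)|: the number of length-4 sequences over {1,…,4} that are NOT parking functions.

|PF(4,4)| = (4+1−4)·(4+1)^{4−1} = 1×125 = 125
Example (4,2,2,3) → sorted (2,2,3,4): b_1=2>1, not a PF.
Total 256; non-PF = 256−125 = 131

131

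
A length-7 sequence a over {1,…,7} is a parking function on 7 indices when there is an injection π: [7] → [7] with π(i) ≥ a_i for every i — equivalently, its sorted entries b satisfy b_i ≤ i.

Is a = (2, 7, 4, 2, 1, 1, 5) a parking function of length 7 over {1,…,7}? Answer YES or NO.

YES

Order a: b = (1, 1, 2, 2, 4, 5, 7).
  b_1=1 ≤ 1
  b_2=1 ≤ 2
  b_3=2 ≤ 3
  b_4=2 ≤ 4
  b_5=4 ≤ 5
  b_6=5 ≤ 6
  b_7=7 ≤ 7
All bounds hold ⇒ YES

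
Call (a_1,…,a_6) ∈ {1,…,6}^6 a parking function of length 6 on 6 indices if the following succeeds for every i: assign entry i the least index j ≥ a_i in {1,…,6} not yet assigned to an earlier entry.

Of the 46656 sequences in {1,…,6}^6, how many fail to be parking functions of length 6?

|PF| = 1·7^5 = 1×16807 = 16807 [KW]
One tuple (5,4,2,6,1,5) → sorted (1,2,4,5,5,6): b_3=4>3, not a PF.
6^6 − 16807 = 46656 − 16807 = 29849

29849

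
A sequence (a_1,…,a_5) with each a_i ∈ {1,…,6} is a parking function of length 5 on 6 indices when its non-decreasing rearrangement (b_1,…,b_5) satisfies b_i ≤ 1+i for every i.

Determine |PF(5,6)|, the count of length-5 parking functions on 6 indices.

4802

|PF(5,6)| = (6−5+1)·(6+1)^(5−1) = 2·2401 = 4802 (Pollak)
E.g. (4,5,2,3,1) → sorted (1,2,3,4,5): b_i ≤ 1+i ∀i, a PF.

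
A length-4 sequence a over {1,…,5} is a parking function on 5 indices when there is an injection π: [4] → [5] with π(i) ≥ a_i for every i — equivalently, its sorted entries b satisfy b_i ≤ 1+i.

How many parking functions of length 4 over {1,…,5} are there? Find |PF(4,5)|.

Count = (5+1−4)·(5+1)^{4−1} = 2×216 = 432
Example (4,2,1,3) → sorted (1,2,3,4): b_i ≤ 1+i ∀i, a PF.

432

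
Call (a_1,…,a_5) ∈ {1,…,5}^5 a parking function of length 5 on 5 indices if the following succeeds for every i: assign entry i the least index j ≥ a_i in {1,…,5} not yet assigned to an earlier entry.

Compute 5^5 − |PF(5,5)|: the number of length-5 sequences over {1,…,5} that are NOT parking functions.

1829

#PF = 1·6^4 = 1·1296 = 1296 [KW]
Check (1,4,4,2,5) → sorted (1,2,4,4,5): b_3=4>3, not a PF.
So 3125 − 1296 = 1829 fail.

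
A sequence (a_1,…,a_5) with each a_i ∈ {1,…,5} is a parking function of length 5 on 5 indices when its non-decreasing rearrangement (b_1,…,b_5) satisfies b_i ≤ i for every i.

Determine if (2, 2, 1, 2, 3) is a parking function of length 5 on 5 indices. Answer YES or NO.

Order a: b = (1, 2, 2, 2, 3).
  b_1=1 ≤ 1
  b_2=2 ≤ 2
  b_3=2 ≤ 3
  b_4=2 ≤ 4
  b_5=3 ≤ 5
All bounds hold ⇒ YES

YES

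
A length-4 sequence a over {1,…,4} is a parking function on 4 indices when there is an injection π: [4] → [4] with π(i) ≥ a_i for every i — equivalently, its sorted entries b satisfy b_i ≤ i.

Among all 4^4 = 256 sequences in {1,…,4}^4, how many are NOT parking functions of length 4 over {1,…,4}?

131

#PF = 1·5^3 = 1×125 = 125 (Konheim–Weiss)
Check (4,3,1,3) → sorted (1,3,3,4): b_2=3>2, not a PF.
So 256 − 125 = 131 fail.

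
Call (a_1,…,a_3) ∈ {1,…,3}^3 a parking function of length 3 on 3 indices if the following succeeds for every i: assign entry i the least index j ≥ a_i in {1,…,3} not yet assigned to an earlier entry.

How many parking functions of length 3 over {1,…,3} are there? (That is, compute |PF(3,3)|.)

16

|PF| = (3+1−3)·(3+1)^{3−1} = 1 · 16 = 16 (Konheim–Weiss)
Check (1,2,3) → sorted (1,2,3): b_i ≤ i ∀i, a PF.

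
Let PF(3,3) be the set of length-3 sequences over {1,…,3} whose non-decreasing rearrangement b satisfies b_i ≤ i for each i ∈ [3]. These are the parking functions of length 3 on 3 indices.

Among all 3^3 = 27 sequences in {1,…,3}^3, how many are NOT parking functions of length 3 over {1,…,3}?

#PF = (4−3)·4^(3−1) = 1×16 = 16 (Konheim–Weiss)
Example (3,3,2) → sorted (2,3,3): b_1=2>1, not a PF.
So 27 − 16 = 11 fail.

11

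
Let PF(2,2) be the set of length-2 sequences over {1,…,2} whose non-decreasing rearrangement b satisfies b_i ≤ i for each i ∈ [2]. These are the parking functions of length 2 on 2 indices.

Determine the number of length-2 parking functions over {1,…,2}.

|PF(2,2)| = (2+1−2)·(2+1)^{2−1} = 1×3 = 3 [KW]
Example (2,1) → sorted (1,2): b_i ≤ i ∀i, a PF.

3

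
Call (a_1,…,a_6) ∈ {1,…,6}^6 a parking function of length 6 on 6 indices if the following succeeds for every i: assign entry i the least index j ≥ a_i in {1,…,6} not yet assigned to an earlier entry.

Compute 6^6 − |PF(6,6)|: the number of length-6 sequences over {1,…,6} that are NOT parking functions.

29849

Count = (6−6+1)·(6+1)^(6−1) = 1 · 16807 = 16807 (Pollak)
E.g. (4,6,6,6,4,3) → sorted (3,4,4,6,6,6): b_1=3>1, not a PF.
Total 46656; non-PF = 46656−16807 = 29849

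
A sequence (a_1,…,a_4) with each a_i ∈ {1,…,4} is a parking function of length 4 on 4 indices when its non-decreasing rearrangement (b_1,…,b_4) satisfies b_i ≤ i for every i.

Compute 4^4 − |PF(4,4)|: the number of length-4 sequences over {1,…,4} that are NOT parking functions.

131

#PF = (4−4+1)·(4+1)^(4−1) = 1 · 125 = 125
E.g. (4,4,4,3) → sorted (3,4,4,4): b_1=3>1, not a PF.
So 256 − 125 = 131 fail.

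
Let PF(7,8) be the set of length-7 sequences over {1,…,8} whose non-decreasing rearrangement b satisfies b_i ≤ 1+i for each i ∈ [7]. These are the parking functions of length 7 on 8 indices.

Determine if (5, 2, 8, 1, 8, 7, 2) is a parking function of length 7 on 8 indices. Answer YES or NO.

NO

Sorted: b = (1, 2, 2, 5, 7, 8, 8).
  b_1=1 ≤ 2
  b_2=2 ≤ 3
  b_3=2 ≤ 4
  b_4=5 ≤ 5
  b_5=7 > 6
  fails at i=5 ⇒ NO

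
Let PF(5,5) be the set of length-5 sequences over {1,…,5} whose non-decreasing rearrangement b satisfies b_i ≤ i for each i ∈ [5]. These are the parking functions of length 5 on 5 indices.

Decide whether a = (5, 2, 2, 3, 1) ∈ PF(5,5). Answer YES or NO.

Rearranged: b = (1, 2, 2, 3, 5).
  b_1=1 ≤ 1
  b_2=2 ≤ 2
  b_3=2 ≤ 3
  b_4=3 ≤ 4
  b_5=5 ≤ 5
All bounds hold ⇒ YES

YES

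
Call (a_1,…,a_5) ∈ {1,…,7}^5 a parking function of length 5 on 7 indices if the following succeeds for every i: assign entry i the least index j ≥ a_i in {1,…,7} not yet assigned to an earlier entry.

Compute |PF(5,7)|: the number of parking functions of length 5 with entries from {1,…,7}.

12288

|PF(5,7)| = (8−5)·8^(5−1) = 3 · 4096 = 12288 (Konheim–Weiss)
E.g. (1,7,5,4,5) → sorted (1,4,5,5,7): b_i ≤ 2+i ∀i, a PF.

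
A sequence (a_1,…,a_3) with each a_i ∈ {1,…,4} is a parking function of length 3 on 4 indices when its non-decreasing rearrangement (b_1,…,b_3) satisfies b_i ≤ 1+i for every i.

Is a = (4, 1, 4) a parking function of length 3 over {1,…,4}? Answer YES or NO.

NO

Sorted: b = (1, 4, 4).
  b_1=1 ≤ 2
  b_2=4 > 3
  fails at i=2 ⇒ NO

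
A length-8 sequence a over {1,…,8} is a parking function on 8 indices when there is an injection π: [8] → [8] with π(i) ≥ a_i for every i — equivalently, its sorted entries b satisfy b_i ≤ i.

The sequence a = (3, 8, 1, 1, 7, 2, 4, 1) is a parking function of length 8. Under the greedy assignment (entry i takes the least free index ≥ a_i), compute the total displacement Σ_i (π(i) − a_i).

9

Σπ = 8·9/2 = 36 (π permutes [8]); Σa = 3+8+1+1+7+2+4+1 = 27; disp = 36−27 = 9.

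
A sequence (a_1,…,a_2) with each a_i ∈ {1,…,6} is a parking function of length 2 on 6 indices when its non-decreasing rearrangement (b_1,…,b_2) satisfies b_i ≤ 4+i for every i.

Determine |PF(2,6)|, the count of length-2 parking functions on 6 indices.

35

|PF(2,6)| = 5·7^1 = 5×7 = 35 (Pollak)
One tuple (4,4) → sorted (4,4): b_i ≤ 4+i ∀i, a PF.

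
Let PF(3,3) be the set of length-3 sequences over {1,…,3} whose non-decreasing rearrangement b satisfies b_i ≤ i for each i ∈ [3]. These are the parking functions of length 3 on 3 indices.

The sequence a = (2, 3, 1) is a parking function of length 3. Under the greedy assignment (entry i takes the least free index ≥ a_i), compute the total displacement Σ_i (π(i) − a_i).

0

Σπ = 3·4/2 = 6 (π permutes [3]); Σa = 2+3+1 = 6; disp = 6−6 = 0.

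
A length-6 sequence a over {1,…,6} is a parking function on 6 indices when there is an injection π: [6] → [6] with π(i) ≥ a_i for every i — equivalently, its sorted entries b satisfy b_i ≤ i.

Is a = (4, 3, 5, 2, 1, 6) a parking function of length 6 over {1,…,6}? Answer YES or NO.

YES

Order a: b = (1, 2, 3, 4, 5, 6).
  b_1=1 ≤ 1
  b_2=2 ≤ 2
  b_3=3 ≤ 3
  b_4=4 ≤ 4
  b_5=5 ≤ 5
  b_6=6 ≤ 6
All bounds hold ⇒ YES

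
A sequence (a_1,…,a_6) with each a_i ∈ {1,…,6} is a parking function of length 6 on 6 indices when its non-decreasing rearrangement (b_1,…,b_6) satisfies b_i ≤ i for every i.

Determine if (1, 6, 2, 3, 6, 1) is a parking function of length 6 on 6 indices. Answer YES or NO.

NO

Rearranged: b = (1, 1, 2, 3, 6, 6).
  b_1=1 ≤ 1
  b_2=1 ≤ 2
  b_3=2 ≤ 3
  b_4=3 ≤ 4
  b_5=6 > 5
  fails at i=5 ⇒ NO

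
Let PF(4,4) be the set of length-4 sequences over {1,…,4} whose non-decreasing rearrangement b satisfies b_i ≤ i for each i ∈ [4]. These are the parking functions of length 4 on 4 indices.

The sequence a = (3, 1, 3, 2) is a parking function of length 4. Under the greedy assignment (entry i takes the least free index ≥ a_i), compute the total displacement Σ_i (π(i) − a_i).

1

Σπ(i) = 1+…+4 = 10; Σa = 3+1+3+2 = 9; disp = 10−9 = 1.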